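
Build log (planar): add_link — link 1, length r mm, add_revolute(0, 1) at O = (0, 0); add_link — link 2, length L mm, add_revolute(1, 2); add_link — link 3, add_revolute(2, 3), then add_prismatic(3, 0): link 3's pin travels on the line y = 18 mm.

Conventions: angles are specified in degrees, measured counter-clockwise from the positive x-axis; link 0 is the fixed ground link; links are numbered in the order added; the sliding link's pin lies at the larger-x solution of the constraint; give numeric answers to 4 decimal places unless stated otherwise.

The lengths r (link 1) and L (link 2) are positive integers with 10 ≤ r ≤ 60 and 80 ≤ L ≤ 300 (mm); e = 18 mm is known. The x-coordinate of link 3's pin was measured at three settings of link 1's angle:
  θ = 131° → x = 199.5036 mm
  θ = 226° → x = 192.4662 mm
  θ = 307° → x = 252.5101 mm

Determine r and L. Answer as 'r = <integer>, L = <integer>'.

constraint per measurement: (x − r cos θ)² + (r sin θ − e)² = L²
subtracting the θ₁ and θ₂ equations cancels the r² and L² terms:
r = (x₁² − x₂²) / (2[(x₁cos θ₁ + e sin θ₁) − (x₂cos θ₂ + e sin θ₂)]) = 47.0003 → r = 47
L² = (x₁ − r cos θ₁)² + (r sin θ₁ − e)² = 53361.0148 → L = 231.0000 → L = 231
check at θ₃=307°: x = 252.5101 (printed 252.5101) ✓

r = 47, L = 231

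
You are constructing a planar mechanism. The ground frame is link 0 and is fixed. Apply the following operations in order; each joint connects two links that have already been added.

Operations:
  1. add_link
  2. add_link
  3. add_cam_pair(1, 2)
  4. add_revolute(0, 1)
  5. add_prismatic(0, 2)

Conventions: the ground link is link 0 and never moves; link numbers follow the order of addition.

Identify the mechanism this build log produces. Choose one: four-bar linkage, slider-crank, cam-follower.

links: 3 (incl. ground); joints: 1 revolute, 1 prismatic, 1 higher (cam) pair, forming one closed loop
3 links, revolute + prismatic + higher pair in one loop → cam-follower

cam-follower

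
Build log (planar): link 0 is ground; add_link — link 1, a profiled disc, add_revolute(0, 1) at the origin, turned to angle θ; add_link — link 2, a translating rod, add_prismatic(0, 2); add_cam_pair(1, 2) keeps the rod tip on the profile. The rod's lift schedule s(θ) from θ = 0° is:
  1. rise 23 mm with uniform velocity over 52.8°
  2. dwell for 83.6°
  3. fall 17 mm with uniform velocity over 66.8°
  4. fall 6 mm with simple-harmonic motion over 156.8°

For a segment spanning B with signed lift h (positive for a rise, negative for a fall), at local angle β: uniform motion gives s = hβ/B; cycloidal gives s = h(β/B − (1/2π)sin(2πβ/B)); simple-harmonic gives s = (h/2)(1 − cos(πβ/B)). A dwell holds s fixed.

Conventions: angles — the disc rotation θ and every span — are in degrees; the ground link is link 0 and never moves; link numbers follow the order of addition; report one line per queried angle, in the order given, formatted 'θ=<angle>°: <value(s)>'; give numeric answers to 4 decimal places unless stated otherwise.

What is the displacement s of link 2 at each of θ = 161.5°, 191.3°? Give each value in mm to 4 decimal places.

seg 1 [0°–52.8°] uniform, h=23: full span → s += 23 → s = 23.0000
seg 2 [52.8°–136.4°] dwell: s stays 23.0000
seg 3 [136.4°–203.2°] uniform, h=-17: θ=161.5° here. β=25.1, B=66.8. -17·25.1/66.8 = -6.3877 → s = 16.6123
seg 3 [136.4°–203.2°] uniform, h=-17: θ=191.3° here. β=54.9, B=66.8. -17·54.9/66.8 = -13.9716 → s = 9.0284

θ=161.5°: 16.6123
θ=191.3°: 9.0284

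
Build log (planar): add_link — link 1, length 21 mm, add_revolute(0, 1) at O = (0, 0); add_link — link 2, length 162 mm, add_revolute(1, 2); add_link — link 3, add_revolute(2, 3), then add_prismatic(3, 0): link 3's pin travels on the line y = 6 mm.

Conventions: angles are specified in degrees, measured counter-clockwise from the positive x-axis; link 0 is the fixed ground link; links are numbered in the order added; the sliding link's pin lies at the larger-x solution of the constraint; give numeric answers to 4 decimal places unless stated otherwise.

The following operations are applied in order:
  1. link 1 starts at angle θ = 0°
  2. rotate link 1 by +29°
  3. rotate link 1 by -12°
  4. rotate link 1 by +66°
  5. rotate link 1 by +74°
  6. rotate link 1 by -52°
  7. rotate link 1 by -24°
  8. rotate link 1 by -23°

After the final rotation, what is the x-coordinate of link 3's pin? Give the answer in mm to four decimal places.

geometry: r = 21 mm, L = 162 mm, e = 6 mm; θ starts at 0°
rotate link 1 by +29°: θ ← 0° +29° = 29°
rotate link 1 by -12°: θ ← 29° -12° = 17°
rotate link 1 by +66°: θ ← 17° +66° = 83°
rotate link 1 by +74°: θ ← 83° +74° = 157°
rotate link 1 by -52°: θ ← 157° -52° = 105°
rotate link 1 by -24°: θ ← 105° -24° = 81°
rotate link 1 by -23°: θ ← 81° -23° = 58°
crank pin P = (r cos θ, r sin θ) = (11.128305, 17.809010)
h = r sin θ − e = 17.809010 − 6 = 11.809010
x = r cos θ + √(L² − h²) = 11.128305 + 161.569017 = 172.697322

172.6973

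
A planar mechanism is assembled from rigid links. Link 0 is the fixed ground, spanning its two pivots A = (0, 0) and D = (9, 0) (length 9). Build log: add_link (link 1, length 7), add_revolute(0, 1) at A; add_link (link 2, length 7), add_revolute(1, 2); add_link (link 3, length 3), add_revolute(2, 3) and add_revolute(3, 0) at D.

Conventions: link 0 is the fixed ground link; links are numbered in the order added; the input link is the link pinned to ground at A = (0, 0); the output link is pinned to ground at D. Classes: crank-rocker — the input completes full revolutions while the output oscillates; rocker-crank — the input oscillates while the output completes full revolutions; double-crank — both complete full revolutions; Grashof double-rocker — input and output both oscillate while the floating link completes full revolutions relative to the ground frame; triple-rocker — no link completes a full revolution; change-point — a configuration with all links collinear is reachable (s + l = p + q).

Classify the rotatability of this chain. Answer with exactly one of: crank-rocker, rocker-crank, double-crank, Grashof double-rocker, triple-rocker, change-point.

lengths: ground=9, input=7, coupler=7, output=3
sorted: s=3 (shortest), l=9 (longest), p+q=14
s + l = 12 vs p + q = 14
s + l < p + q (Grashof) with shortest = output link → rocker-crank

rocker-crank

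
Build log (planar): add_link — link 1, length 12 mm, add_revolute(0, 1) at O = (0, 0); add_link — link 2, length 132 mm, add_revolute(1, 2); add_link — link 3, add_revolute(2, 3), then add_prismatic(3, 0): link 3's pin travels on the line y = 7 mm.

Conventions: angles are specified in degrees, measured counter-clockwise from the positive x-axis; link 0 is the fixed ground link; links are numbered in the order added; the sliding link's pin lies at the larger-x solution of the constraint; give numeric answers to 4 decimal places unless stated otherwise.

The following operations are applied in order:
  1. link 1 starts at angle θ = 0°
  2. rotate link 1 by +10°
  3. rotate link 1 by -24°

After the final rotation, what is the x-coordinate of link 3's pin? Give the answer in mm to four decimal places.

geometry: r = 12 mm, L = 132 mm, e = 7 mm; θ starts at 0°
rotate link 1 by +10°: θ ← 0° +10° = 10°
rotate link 1 by -24°: θ ← 10° -24° = -14°
crank pin P = (r cos θ, r sin θ) = (11.643549, -2.903063)
h = r sin θ − e = -2.903063 − 7 = -9.903063
x = r cos θ + √(L² − h²) = 11.643549 + 131.627996 = 143.271545

143.2715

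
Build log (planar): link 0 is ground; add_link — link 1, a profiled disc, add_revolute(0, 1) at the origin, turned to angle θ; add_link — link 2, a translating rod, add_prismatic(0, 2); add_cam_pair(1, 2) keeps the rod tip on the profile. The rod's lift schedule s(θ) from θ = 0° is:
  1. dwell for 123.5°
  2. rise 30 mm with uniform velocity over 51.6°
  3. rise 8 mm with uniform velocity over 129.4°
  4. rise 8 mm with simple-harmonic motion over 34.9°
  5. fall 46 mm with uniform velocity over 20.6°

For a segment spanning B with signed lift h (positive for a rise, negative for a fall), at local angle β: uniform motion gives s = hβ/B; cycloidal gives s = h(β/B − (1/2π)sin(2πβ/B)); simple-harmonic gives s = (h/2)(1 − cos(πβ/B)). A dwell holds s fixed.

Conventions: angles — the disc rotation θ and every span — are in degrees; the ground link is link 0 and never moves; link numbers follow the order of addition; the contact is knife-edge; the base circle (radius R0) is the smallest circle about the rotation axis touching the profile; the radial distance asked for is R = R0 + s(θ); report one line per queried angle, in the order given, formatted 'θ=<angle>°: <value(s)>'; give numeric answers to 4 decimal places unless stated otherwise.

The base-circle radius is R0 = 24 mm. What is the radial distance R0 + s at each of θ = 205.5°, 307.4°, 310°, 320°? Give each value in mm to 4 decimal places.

seg 1 [0°–123.5°] dwell: s stays 0.0000
seg 2 [123.5°–175.1°] uniform, h=30: full span → s += 30 → s = 30.0000
seg 3 [175.1°–304.5°] uniform, h=8: θ=205.5° here. β=30.4, B=129.4. 8·30.4/129.4 = 1.8794 → s = 31.8794
seg 3 [175.1°–304.5°] uniform, h=8: full span → s += 8 → s = 38.0000
seg 4 [304.5°–339.4°] simple-harmonic, h=8: θ=307.4° here. β=2.9, B=34.9. 8/2·(1 − cos(π·0.0831)) = 0.1355 → s = 38.1355
seg 4 [304.5°–339.4°] simple-harmonic, h=8: θ=310° here. β=5.5, B=34.9. 8/2·(1 − cos(π·0.1576)) = 0.4803 → s = 38.4803
seg 4 [304.5°–339.4°] simple-harmonic, h=8: θ=320° here. β=15.5, B=34.9. 8/2·(1 − cos(π·0.4441)) = 3.3015 → s = 41.3015
θ=205.5°: R = R0 + s = 24 + 31.8794 = 55.8794
θ=307.4°: R = R0 + s = 24 + 38.1355 = 62.1355
θ=310°: R = R0 + s = 24 + 38.4803 = 62.4803
θ=320°: R = R0 + s = 24 + 41.3015 = 65.3015

θ=205.5°: 55.8794
θ=307.4°: 62.1355
θ=310°: 62.4803
θ=320°: 65.3015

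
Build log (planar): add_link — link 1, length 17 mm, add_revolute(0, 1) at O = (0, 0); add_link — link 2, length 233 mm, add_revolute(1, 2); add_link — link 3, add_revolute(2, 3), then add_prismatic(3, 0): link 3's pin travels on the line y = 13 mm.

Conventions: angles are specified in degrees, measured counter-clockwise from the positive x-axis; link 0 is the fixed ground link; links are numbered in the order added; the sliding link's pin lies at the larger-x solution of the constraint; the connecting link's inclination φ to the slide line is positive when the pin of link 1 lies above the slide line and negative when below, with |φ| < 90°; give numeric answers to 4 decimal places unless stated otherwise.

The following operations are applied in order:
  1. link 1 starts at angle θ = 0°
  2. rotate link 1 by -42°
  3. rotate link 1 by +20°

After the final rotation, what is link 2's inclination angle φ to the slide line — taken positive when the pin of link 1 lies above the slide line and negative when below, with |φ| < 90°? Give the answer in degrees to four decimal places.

geometry: r = 17 mm, L = 233 mm, e = 13 mm; θ starts at 0°
rotate link 1 by -42°: θ ← 0° -42° = -42°
rotate link 1 by +20°: θ ← -42° +20° = -22°
h = r sin θ − e = -6.368312 − 13 = -19.368312
sin φ = h / L = -19.368312 / 233 = -0.08312580
φ = arcsin(-0.08312580) = -4.768260°

-4.7683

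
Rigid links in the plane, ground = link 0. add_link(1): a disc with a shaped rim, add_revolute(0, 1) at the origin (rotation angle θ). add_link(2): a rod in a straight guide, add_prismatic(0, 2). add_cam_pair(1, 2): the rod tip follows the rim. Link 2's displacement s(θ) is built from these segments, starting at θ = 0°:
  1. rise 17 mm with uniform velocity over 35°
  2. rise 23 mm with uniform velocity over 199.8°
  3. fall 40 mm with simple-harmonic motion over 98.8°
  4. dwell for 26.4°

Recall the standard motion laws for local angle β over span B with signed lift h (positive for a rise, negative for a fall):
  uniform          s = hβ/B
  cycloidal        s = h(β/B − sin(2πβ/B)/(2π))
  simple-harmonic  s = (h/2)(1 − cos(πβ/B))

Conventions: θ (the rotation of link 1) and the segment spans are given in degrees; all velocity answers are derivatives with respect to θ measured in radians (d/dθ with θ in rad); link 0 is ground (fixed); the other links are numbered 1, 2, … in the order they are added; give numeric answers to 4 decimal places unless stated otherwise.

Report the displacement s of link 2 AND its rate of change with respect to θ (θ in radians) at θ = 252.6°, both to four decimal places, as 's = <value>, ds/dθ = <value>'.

segment 1 (0° to 35°, uniform, h = 17) is passed completely: s = 0.0000 + (17) = 17.0000
segment 2 (35° to 234.8°, uniform, h = 23) is passed completely: s = 17.0000 + (23) = 40.0000
θ = 252.6° falls in segment 3 (234.8° to 333.6°, simple-harmonic, h = -40): β = 252.6 − 234.8 = 17.8°, B = 98.8°; Δs = -40/2·(1 − cos(π·0.1802)) = -3.1189; s = 40.0000 − 3.1189 = 36.8811
velocity in seg [234.8°–333.6°] (simple-harmonic), θ in radians: β = 17.8° = 0.3107 rad, B = 98.8° = 1.7244 rad; ds/dθ = (πh/(2B)) sin(πβ/B) = (π·(-40)/(2·1.7244)) sin(π·0.1802) = -19.539703 mm/rad

s = 36.8811, ds/dθ = -19.5397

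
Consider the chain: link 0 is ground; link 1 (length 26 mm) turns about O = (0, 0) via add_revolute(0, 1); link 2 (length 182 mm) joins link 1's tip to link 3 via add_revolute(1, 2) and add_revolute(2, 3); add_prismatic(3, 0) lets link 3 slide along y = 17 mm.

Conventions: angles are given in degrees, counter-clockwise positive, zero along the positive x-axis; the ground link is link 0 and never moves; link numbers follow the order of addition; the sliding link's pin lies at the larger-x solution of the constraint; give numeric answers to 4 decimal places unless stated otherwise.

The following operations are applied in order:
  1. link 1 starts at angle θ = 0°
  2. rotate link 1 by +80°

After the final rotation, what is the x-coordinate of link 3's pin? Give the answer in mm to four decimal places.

geometry: r = 26 mm, L = 182 mm, e = 17 mm; θ starts at 0°
rotate link 1 by +80°: θ ← 0° +80° = 80°
crank pin P = (r cos θ, r sin θ) = (4.514853, 25.605002)
h = r sin θ − e = 25.605002 − 17 = 8.605002
x = r cos θ + √(L² − h²) = 4.514853 + 181.796463 = 186.311316

186.3113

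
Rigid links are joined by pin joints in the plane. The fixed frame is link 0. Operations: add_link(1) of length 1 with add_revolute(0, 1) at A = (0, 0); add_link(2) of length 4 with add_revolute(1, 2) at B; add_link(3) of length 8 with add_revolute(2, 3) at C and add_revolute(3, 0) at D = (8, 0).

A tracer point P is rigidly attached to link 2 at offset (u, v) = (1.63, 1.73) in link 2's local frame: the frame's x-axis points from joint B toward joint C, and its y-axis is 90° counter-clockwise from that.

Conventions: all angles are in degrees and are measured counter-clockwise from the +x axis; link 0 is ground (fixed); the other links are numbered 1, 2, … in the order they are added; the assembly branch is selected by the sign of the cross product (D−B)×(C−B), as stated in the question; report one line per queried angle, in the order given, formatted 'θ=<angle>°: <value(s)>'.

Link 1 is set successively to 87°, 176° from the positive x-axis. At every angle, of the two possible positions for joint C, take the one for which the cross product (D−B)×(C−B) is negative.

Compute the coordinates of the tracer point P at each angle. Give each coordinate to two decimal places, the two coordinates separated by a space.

A=(0,0), D=(8.00,0)
θ=87°: B = A + 1.00·(cos87°, sin87°) = (0.0523, 0.9986)
θ=87°: |BD| = 8.0102
θ=87°: circle(B,4.00) ∩ circle(D,8.00): a=1.0089, h=3.8707
θ=87°:   candidates: C₊=(1.5359,4.7133) cross=31.005; C₋=(0.5708,-2.9676) cross=-31.005
θ=87°:   branch - wants cross < 0 → take C=(0.5708,-2.9676) (cross=-31.005)
θ=87°: ex = (C−B)/|BC| = (0.1296,-0.9916); ey = (0.9916,0.1296)
θ=87°: P = B + 1.63·ex + 1.73·ey = (1.9790,-0.3934)
θ=176°: B = A + 1.00·(cos176°, sin176°) = (-0.9976, 0.0698)
θ=176°: |BD| = 8.9978
θ=176°: circle(B,4.00) ∩ circle(D,8.00): a=1.8316, h=3.5560
θ=176°:   candidates: C₊=(0.8616,3.6115) cross=31.996; C₋=(0.8064,-3.5003) cross=-31.996
θ=176°:   branch - wants cross < 0 → take C=(0.8064,-3.5003) (cross=-31.996)
θ=176°: ex = (C−B)/|BC| = (0.4510,-0.8925); ey = (0.8925,0.4510)
θ=176°: P = B + 1.63·ex + 1.73·ey = (1.2816,-0.6048)

θ=87°: 1.98 -0.39
θ=176°: 1.28 -0.60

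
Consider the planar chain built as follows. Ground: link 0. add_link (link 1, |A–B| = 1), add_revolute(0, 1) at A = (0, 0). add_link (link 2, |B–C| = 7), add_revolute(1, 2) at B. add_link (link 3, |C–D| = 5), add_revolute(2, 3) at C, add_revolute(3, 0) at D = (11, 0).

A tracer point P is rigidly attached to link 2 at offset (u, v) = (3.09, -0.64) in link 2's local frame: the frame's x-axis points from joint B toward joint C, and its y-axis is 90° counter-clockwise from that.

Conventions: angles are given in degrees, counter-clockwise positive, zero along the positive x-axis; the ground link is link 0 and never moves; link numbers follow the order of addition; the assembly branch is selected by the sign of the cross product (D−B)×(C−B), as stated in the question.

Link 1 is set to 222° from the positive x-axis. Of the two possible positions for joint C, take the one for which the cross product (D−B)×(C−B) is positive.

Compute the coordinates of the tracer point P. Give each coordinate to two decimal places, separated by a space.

A=(0,0), D=(11.00,0)
B = A + 1.00·(cos222°, sin222°) = (-0.7431, -0.6691)
|BD| = 11.7622
circle(B,7.00) ∩ circle(D,5.00): a=6.9013, h=1.1713
  candidates: C₊=(6.0804,0.8928) cross=13.777; C₋=(6.2136,-1.4459) cross=-13.777
  branch + wants cross > 0 → take C=(6.0804,0.8928) (cross=13.777)
ex = (C−B)/|BC| = (0.9748,0.2231); ey = (-0.2231,0.9748)
P = B + 3.09·ex + -0.64·ey = (2.4118,-0.6035)

2.41 -0.60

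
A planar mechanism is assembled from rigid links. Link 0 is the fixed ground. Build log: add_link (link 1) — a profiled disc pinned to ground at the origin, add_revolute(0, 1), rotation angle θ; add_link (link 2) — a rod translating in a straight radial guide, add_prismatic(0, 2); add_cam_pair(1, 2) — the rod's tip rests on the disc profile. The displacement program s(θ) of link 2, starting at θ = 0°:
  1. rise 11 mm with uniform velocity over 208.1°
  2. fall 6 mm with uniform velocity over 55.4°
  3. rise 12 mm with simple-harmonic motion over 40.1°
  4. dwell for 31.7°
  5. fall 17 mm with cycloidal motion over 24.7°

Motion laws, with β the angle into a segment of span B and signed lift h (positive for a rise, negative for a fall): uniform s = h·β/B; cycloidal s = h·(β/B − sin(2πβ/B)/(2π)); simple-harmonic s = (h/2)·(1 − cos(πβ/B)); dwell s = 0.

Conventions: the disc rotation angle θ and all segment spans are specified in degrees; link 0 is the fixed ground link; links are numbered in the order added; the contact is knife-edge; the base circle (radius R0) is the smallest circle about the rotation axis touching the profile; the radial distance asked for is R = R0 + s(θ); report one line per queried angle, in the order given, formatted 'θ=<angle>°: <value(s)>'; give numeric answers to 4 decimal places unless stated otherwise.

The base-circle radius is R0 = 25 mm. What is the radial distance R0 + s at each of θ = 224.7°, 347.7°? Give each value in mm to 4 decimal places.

seg 1 [0°–208.1°] uniform, h=11: full span → s += 11 → s = 11.0000
seg 2 [208.1°–263.5°] uniform, h=-6: θ=224.7° here. β=16.6, B=55.4. -6·16.6/55.4 = -1.7978 → s = 9.2022
seg 2 [208.1°–263.5°] uniform, h=-6: full span → s += -6 → s = 5.0000
seg 3 [263.5°–303.6°] simple-harmonic, h=12: full span → s += 12 → s = 17.0000
seg 4 [303.6°–335.3°] dwell: s stays 17.0000
seg 5 [335.3°–360°] cycloidal, h=-17: θ=347.7° here. β=12.4, B=24.7. -17·(0.5020 − sin(2π·0.5020)/(2π)) = -8.5688 → s = 8.4312
θ=224.7°: R = R0 + s = 25 + 9.2022 = 34.2022
θ=347.7°: R = R0 + s = 25 + 8.4312 = 33.4312

θ=224.7°: 34.2022
θ=347.7°: 33.4312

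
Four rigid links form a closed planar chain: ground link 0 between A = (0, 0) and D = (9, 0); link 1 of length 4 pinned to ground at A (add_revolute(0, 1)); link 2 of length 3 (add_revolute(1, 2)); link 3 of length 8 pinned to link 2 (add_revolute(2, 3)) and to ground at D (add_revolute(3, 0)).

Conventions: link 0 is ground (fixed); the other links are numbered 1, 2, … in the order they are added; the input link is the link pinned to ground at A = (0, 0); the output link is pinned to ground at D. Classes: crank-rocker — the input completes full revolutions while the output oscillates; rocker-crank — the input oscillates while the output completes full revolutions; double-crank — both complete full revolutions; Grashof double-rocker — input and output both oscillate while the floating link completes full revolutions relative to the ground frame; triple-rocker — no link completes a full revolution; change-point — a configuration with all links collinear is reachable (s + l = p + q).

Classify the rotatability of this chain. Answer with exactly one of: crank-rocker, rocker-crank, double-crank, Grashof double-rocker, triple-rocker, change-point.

lengths: ground=9, input=4, coupler=3, output=8
sorted: s=3 (shortest), l=9 (longest), p+q=12
s + l = 12 vs p + q = 12
s + l = p + q → change-point (collinear configuration reachable)

change-point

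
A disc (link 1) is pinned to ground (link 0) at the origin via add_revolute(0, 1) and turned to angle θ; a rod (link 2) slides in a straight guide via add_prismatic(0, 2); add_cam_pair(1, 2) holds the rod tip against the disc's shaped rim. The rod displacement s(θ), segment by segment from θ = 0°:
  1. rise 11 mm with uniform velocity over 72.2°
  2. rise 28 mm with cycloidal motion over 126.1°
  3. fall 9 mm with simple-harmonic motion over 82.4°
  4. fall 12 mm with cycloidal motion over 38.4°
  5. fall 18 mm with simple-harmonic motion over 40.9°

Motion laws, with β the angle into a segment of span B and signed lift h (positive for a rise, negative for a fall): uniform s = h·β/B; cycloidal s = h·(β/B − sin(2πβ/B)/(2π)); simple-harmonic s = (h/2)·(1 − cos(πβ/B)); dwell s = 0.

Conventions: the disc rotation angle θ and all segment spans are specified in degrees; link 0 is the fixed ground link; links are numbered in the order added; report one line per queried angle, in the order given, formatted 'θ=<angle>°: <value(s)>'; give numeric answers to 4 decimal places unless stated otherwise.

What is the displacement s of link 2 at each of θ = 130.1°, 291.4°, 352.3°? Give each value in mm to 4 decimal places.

segment 1 (0° to 72.2°, uniform, h = 11) is passed completely: s = 0.0000 + (11) = 11.0000
θ = 130.1° falls in segment 2 (72.2° to 198.3°, cycloidal, h = 28): β = 130.1 − 72.2 = 57.9°, B = 126.1°; Δs = 28·(0.4592 − sin(2π·0.4592)/(2π)) = 11.7254; s = 11.0000 + 11.7254 = 22.7254
segment 2 (72.2° to 198.3°, cycloidal, h = 28) is passed completely: s = 11.0000 + (28) = 39.0000
segment 3 (198.3° to 280.7°, simple-harmonic, h = -9) is passed completely: s = 39.0000 + (-9) = 30.0000
θ = 291.4° falls in segment 4 (280.7° to 319.1°, cycloidal, h = -12): β = 291.4 − 280.7 = 10.7°, B = 38.4°; Δs = -12·(0.2786 − sin(2π·0.2786)/(2π)) = -1.4647; s = 30.0000 − 1.4647 = 28.5353
segment 4 (280.7° to 319.1°, cycloidal, h = -12) is passed completely: s = 30.0000 + (-12) = 18.0000
θ = 352.3° falls in segment 5 (319.1° to 360°, simple-harmonic, h = -18): β = 352.3 − 319.1 = 33.2°, B = 40.9°; Δs = -18/2·(1 − cos(π·0.8117)) = -16.4712; s = 18.0000 − 16.4712 = 1.5288

θ=130.1°: 22.7254
θ=291.4°: 28.5353
θ=352.3°: 1.5288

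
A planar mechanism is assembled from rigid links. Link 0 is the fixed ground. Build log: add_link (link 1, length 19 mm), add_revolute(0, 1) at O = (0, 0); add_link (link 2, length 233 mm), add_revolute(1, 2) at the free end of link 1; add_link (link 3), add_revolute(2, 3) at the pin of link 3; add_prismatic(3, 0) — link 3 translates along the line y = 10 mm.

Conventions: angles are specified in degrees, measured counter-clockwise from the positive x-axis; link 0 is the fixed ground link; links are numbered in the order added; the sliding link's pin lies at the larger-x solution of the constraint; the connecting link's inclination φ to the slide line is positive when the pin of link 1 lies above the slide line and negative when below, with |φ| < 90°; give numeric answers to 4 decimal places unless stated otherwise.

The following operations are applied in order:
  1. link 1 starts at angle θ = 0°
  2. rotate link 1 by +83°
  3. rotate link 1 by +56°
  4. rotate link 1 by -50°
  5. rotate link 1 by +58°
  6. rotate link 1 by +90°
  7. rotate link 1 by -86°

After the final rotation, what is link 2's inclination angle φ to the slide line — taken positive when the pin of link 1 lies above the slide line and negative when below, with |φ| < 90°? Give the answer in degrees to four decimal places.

geometry: r = 19 mm, L = 233 mm, e = 10 mm; θ starts at 0°
rotate link 1 by +83°: θ ← 0° +83° = 83°
rotate link 1 by +56°: θ ← 83° +56° = 139°
rotate link 1 by -50°: θ ← 139° -50° = 89°
rotate link 1 by +58°: θ ← 89° +58° = 147°
rotate link 1 by +90°: θ ← 147° +90° = 237°
rotate link 1 by -86°: θ ← 237° -86° = 151°
h = r sin θ − e = 9.211383 − 10 = -0.788617
sin φ = h / L = -0.788617 / 233 = -0.00338462
φ = arcsin(-0.00338462) = -0.193925°

-0.1939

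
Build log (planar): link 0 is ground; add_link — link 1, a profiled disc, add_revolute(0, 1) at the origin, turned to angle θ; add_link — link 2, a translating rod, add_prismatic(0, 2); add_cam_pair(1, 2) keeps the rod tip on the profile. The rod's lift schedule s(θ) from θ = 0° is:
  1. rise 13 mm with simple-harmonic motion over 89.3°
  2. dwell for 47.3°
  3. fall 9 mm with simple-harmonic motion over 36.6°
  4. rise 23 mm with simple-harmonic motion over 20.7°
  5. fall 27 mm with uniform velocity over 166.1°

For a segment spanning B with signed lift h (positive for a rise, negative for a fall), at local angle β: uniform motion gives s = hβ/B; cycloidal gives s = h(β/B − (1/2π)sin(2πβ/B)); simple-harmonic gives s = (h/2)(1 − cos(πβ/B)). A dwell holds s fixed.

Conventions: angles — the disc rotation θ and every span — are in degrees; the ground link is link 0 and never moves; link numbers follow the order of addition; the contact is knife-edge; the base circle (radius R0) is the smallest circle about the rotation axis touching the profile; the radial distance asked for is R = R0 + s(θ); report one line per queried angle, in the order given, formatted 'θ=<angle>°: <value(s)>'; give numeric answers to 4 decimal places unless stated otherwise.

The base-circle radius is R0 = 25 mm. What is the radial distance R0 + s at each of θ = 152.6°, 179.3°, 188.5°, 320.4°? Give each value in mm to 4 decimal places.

seg 1 [0°–89.3°] simple-harmonic, h=13: full span → s += 13 → s = 13.0000
seg 2 [89.3°–136.6°] dwell: s stays 13.0000
seg 3 [136.6°–173.2°] simple-harmonic, h=-9: θ=152.6° here. β=16, B=36.6. -9/2·(1 − cos(π·0.4372)) = -3.6174 → s = 9.3826
seg 3 [136.6°–173.2°] simple-harmonic, h=-9: full span → s += -9 → s = 4.0000
seg 4 [173.2°–193.9°] simple-harmonic, h=23: θ=179.3° here. β=6.1, B=20.7. 23/2·(1 − cos(π·0.2947)) = 4.5861 → s = 8.5861
seg 4 [173.2°–193.9°] simple-harmonic, h=23: θ=188.5° here. β=15.3, B=20.7. 23/2·(1 − cos(π·0.7391)) = 19.3494 → s = 23.3494
seg 4 [173.2°–193.9°] simple-harmonic, h=23: full span → s += 23 → s = 27.0000
seg 5 [193.9°–360°] uniform, h=-27: θ=320.4° here. β=126.5, B=166.1. -27·126.5/166.1 = -20.5629 → s = 6.4371
θ=152.6°: R = R0 + s = 25 + 9.3826 = 34.3826
θ=179.3°: R = R0 + s = 25 + 8.5861 = 33.5861
θ=188.5°: R = R0 + s = 25 + 23.3494 = 48.3494
θ=320.4°: R = R0 + s = 25 + 6.4371 = 31.4371

θ=152.6°: 34.3826
θ=179.3°: 33.5861
θ=188.5°: 48.3494
θ=320.4°: 31.4371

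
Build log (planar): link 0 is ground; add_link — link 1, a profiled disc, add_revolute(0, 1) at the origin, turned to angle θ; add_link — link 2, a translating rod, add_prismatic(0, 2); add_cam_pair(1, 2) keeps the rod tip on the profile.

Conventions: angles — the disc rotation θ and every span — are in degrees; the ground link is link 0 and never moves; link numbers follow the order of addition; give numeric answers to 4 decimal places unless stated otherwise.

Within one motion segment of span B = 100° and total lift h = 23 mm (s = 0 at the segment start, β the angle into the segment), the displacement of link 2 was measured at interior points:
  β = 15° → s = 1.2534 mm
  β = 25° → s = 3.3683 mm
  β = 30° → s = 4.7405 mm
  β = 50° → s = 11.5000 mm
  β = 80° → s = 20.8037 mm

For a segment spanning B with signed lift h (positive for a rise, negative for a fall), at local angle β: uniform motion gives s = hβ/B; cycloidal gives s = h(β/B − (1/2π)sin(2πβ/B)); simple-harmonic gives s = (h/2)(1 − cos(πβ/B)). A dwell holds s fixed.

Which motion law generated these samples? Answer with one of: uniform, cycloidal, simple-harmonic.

candidates at β/B = r: uniform s = h·r (linear in β); cycloidal s = h·(r − sin(2πr)/(2π)); simple-harmonic s = (h/2)(1 − cos(πr))
β=15°: printed 1.2534 | uniform 3.4500, cycloidal 0.4885, simple-harmonic 1.2534
β=25°: printed 3.3683 | uniform 5.7500, cycloidal 2.0894, simple-harmonic 3.3683
β=30°: printed 4.7405 | uniform 6.9000, cycloidal 3.4186, simple-harmonic 4.7405
β=50°: printed 11.5000 | uniform 11.5000, cycloidal 11.5000, simple-harmonic 11.5000
β=80°: printed 20.8037 | uniform 18.4000, cycloidal 21.8814, simple-harmonic 20.8037
only one law matches every sample → simple-harmonic

simple-harmonic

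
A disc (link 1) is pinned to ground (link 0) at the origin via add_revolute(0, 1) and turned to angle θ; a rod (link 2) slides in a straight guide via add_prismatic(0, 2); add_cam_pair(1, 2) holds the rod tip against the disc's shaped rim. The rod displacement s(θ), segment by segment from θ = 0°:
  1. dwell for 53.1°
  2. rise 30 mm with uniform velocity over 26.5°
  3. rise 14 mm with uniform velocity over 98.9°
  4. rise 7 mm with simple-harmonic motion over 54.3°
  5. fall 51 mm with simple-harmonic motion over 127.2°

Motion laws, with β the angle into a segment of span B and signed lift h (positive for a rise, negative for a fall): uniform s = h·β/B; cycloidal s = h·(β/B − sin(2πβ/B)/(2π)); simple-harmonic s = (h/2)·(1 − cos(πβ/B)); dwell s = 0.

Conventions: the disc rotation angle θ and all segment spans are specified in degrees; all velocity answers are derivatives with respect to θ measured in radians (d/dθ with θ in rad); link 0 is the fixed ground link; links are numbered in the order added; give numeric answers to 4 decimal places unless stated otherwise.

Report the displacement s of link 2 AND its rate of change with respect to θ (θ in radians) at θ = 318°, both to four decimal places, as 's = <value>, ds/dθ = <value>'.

segment 1 (0° to 53.1°, dwell): s unchanged at 0.0000
segment 2 (53.1° to 79.6°, uniform, h = 30) is passed completely: s = 0.0000 + (30) = 30.0000
segment 3 (79.6° to 178.5°, uniform, h = 14) is passed completely: s = 30.0000 + (14) = 44.0000
segment 4 (178.5° to 232.8°, simple-harmonic, h = 7) is passed completely: s = 44.0000 + (7) = 51.0000
θ = 318° falls in segment 5 (232.8° to 360°, simple-harmonic, h = -51): β = 318 − 232.8 = 85.2°, B = 127.2°; Δs = -51/2·(1 − cos(π·0.6698)) = -38.4675; s = 51.0000 − 38.4675 = 12.5325
velocity in seg [232.8°–360°] (simple-harmonic), θ in radians: β = 85.2° = 1.4870 rad, B = 127.2° = 2.2201 rad; ds/dθ = (πh/(2B)) sin(πβ/B) = (π·(-51)/(2·2.2201)) sin(π·0.6698) = -31.070678 mm/rad

s = 12.5325, ds/dθ = -31.0707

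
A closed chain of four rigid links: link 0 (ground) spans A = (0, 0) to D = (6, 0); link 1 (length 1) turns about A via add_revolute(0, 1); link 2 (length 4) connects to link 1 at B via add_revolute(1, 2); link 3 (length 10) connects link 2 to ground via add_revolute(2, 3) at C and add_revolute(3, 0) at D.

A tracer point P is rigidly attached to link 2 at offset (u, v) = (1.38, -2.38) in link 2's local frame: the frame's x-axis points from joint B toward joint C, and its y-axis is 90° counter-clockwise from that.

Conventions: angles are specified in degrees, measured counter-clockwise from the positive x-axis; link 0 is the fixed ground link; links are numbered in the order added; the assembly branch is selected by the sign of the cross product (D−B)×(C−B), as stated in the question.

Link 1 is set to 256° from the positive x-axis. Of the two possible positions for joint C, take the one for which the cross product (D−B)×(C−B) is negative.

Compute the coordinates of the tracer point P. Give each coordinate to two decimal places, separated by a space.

A=(0,0), D=(6.00,0)
B = A + 1.00·(cos256°, sin256°) = (-0.2419, -0.9703)
|BD| = 6.3169
circle(B,4.00) ∩ circle(D,10.00): a=-3.4904, h=1.9537
  candidates: C₊=(-3.9910,0.4241) cross=12.342; C₋=(-3.3908,-3.4370) cross=-12.342
  branch - wants cross < 0 → take C=(-3.3908,-3.4370) (cross=-12.342)
ex = (C−B)/|BC| = (-0.7872,-0.6167); ey = (0.6167,-0.7872)
P = B + 1.38·ex + -2.38·ey = (-2.7960,0.0523)

-2.80 0.05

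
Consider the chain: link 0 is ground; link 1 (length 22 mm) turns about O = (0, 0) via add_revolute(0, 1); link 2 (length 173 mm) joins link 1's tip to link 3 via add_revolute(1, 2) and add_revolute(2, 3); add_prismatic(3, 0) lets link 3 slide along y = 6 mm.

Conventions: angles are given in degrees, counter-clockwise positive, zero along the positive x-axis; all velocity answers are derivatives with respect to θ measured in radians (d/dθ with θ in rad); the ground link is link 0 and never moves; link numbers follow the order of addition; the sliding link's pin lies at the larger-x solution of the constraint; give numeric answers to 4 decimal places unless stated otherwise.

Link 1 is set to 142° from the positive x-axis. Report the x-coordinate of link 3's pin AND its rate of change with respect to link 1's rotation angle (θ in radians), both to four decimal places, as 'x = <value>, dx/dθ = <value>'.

geometry: r = 22 mm, L = 173 mm, e = 6 mm
crank pin P = (r cos θ, r sin θ) = (-17.336237, 13.544552)
h = r sin θ − e = 13.544552 − 6 = 7.544552
x = r cos θ + √(L² − h²) = -17.336237 + 172.835412 = 155.499176
dx/dθ = −r sin θ − h·r cos θ/√(L² − h²) (θ in radians; h = 7.544552) = -12.787797

x = 155.4992, dx/dθ = -12.7878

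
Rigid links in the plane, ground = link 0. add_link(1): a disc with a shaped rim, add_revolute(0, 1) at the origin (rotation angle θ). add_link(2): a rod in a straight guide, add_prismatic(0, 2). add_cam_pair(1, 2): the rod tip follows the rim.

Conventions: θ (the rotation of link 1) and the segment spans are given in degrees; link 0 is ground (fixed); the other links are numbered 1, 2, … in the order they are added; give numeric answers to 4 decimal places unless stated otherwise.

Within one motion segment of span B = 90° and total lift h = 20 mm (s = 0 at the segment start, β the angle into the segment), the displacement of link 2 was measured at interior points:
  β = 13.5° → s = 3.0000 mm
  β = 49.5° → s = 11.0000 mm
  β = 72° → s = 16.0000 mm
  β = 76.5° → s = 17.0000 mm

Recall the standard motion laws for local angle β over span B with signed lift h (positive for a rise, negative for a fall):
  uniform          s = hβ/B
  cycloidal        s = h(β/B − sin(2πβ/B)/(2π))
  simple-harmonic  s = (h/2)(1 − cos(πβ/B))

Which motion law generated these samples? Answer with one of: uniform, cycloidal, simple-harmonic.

candidates at β/B = r: uniform s = h·r (linear in β); cycloidal s = h·(r − sin(2πr)/(2π)); simple-harmonic s = (h/2)(1 − cos(πr))
β=13.5°: printed 3.0000 | uniform 3.0000, cycloidal 0.4248, simple-harmonic 1.0899
β=49.5°: printed 11.0000 | uniform 11.0000, cycloidal 11.9836, simple-harmonic 11.5643
β=72°: printed 16.0000 | uniform 16.0000, cycloidal 19.0273, simple-harmonic 18.0902
β=76.5°: printed 17.0000 | uniform 17.0000, cycloidal 19.5752, simple-harmonic 18.9101
only one law matches every sample → uniform

uniform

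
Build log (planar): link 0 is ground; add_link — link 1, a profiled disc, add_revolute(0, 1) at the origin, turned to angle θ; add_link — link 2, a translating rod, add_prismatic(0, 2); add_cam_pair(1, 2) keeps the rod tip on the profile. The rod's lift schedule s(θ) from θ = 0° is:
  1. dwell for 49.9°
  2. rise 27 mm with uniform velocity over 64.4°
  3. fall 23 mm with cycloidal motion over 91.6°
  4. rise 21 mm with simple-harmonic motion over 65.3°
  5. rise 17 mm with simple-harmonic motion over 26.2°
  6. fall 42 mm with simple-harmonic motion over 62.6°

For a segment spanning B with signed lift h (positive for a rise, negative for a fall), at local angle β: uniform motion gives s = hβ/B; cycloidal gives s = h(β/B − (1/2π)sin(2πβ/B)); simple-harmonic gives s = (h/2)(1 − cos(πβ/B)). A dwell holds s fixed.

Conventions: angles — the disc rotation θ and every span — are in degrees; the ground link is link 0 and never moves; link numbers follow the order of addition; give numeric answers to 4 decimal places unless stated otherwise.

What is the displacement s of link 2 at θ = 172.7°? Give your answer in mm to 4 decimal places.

seg 1 [0°–49.9°] dwell: s stays 0.0000
seg 2 [49.9°–114.3°] uniform, h=27: full span → s += 27 → s = 27.0000
seg 3 [114.3°–205.9°] cycloidal, h=-23: θ=172.7° here. β=58.4, B=91.6. -23·(0.6376 − sin(2π·0.6376)/(2π)) = -17.4481 → s = 9.5519

9.5519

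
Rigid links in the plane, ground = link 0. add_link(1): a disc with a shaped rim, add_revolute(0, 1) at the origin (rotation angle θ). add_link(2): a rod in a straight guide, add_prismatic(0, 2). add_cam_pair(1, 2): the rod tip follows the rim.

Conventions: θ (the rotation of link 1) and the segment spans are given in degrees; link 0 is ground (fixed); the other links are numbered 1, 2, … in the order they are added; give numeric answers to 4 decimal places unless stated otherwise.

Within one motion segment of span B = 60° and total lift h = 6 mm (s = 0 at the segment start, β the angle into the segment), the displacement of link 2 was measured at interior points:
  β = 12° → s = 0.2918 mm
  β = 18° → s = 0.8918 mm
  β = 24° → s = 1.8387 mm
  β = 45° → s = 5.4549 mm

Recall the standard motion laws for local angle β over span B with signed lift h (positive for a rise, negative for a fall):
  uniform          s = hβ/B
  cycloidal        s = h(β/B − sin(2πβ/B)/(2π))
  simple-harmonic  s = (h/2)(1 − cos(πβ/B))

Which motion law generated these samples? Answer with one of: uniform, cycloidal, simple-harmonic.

candidates at β/B = r: uniform s = h·r (linear in β); cycloidal s = h·(r − sin(2πr)/(2π)); simple-harmonic s = (h/2)(1 − cos(πr))
β=12°: printed 0.2918 | uniform 1.2000, cycloidal 0.2918, simple-harmonic 0.5729
β=18°: printed 0.8918 | uniform 1.8000, cycloidal 0.8918, simple-harmonic 1.2366
β=24°: printed 1.8387 | uniform 2.4000, cycloidal 1.8387, simple-harmonic 2.0729
β=45°: printed 5.4549 | uniform 4.5000, cycloidal 5.4549, simple-harmonic 5.1213
only one law matches every sample → cycloidal

cycloidal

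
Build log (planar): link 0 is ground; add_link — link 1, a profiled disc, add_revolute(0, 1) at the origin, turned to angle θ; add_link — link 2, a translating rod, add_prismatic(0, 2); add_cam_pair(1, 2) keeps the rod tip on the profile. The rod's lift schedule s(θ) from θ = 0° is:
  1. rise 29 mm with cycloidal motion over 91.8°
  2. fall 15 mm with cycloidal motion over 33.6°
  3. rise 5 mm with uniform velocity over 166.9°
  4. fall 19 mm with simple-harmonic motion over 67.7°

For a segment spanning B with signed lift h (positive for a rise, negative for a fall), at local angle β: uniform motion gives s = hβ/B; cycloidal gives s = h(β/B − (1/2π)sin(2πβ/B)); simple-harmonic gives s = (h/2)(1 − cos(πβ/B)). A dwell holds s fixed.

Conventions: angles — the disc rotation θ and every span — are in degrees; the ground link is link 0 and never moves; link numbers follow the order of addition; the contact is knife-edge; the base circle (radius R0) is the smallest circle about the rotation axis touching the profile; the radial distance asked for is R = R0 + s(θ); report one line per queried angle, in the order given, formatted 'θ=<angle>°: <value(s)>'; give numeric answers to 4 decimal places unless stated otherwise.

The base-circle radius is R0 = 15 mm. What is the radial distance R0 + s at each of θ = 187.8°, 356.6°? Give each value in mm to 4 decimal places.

seg 1 [0°–91.8°] cycloidal, h=29: full span → s += 29 → s = 29.0000
seg 2 [91.8°–125.4°] cycloidal, h=-15: full span → s += -15 → s = 14.0000
seg 3 [125.4°–292.3°] uniform, h=5: θ=187.8° here. β=62.4, B=166.9. 5·62.4/166.9 = 1.8694 → s = 15.8694
seg 3 [125.4°–292.3°] uniform, h=5: full span → s += 5 → s = 19.0000
seg 4 [292.3°–360°] simple-harmonic, h=-19: θ=356.6° here. β=64.3, B=67.7. -19/2·(1 − cos(π·0.9498)) = -18.8820 → s = 0.1180
θ=187.8°: R = R0 + s = 15 + 15.8694 = 30.8694
θ=356.6°: R = R0 + s = 15 + 0.1180 = 15.1180

θ=187.8°: 30.8694
θ=356.6°: 15.1180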